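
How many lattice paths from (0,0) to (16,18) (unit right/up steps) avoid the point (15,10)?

Total paths to (16,18): C(34,18) = 2203961430.
Paths through (15,10): C(25,10) x C(9,8) = 29418840.
Avoiding (15,10): 2203961430 - 29418840.

Final answer: 2174542590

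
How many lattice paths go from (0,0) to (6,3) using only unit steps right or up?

Each path has 6 right steps and 3 up steps in some order (9 steps total).
Choose which 3 of the 9 steps are up: C(9,3).

Final answer: C(9,3) = 84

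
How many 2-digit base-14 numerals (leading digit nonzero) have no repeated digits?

The leading digit has 13 choices (anything but zero); the next has 13 (anything but the first), then 12, and so on, one fewer each time.
Total: 13 x 13.

Final answer: 169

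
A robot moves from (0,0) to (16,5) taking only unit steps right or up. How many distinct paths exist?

Each path has 16 right steps and 5 up steps in some order (21 steps total).
Choose which 5 of the 21 steps are up: C(21,5).

Final answer: C(21,5) = 20349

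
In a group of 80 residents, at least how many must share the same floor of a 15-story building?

There are 15 possible values for floor of a 15-story building. With 80 residents and 15 categories, by pigeonhole: ceiling(80/15).

Final answer: 6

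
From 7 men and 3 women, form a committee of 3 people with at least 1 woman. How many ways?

Sum over valid woman counts:
C(3,1)C(7,2) = 63
C(3,2)C(7,1) = 21
C(3,3)C(7,0) = 1
Total: 63 + 21 + 1.

Final answer: 85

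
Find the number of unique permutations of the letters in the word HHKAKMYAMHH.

Letters (A:2, H:4, K:2, M:2, Y:1). Total letters: 11.
Permutations = 11!/(4! x 2! x 2! x 2!).

Final answer: 207900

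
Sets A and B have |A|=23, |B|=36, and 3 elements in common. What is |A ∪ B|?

|A union B| = |A| + |B| - |A intersect B| = 23 + 36 - 3.

Final answer: 56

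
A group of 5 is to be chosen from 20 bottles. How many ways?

C(20,5) = 20!/(5! x (20-5)!).

Final answer: C(20,5) = 15504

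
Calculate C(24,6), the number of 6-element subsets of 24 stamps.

C(24,6) = 24!/(6! x (24-6)!).

Final answer: C(24,6) = 134596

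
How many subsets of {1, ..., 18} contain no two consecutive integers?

Condition on whether n belongs to the subset: if not, any valid subset of {1, ..., n-1} works (a(n-1)); if so, n-1 is excluded and the rest is a valid subset of {1, ..., n-2} (a(n-2)). Hence a(n) = a(n-1) + a(n-2), a(1)=2, a(2)=3.
Building up term by term: a(1)=2, a(2)=3, a(3)=5, a(4)=8, a(5)=13, a(6)=21, a(7)=34, a(8)=55, a(9)=89, a(10)=144, a(11)=233, a(12)=377, a(13)=610, a(14)=987, a(15)=1597, a(16)=2584, a(17)=4181, a(18)=6765.

Final answer: 6765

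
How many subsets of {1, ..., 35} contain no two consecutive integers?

Condition on whether n belongs to the subset: if not, any valid subset of {1, ..., n-1} works (a(n-1)); if so, n-1 is excluded and the rest is a valid subset of {1, ..., n-2} (a(n-2)). Hence a(n) = a(n-1) + a(n-2), a(1)=2, a(2)=3.
Computing successive values: a(1)=2, a(2)=3, a(3)=5, a(4)=8, a(5)=13, a(6)=21, a(7)=34, a(8)=55, a(9)=89, a(10)=144, a(11)=233, a(12)=377, a(13)=610, a(14)=987, a(15)=1597, a(16)=2584, a(17)=4181, a(18)=6765, a(19)=10946, a(20)=17711, a(21)=28657, a(22)=46368, a(23)=75025, a(24)=121393, a(25)=196418, a(26)=317811, a(27)=514229, a(28)=832040, a(29)=1346269, a(30)=2178309, a(31)=3524578, a(32)=5702887, a(33)=9227465, a(34)=14930352, a(35)=24157817.

Final answer: 24157817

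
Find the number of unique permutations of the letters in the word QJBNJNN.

Letters (B:1, J:2, N:3, Q:1). Total letters: 7.
Permutations = 7!/(3! x 2!).

Final answer: 420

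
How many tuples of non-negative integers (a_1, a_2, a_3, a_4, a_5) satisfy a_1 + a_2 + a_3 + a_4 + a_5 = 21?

Stars and bars with 21 stars and 4 bars:
C(21+5-1, 5-1) = C(25,4).

Final answer: C(25,4) = 12650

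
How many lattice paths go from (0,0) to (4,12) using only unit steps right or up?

Each path has 4 right steps and 12 up steps in some order (16 steps total).
Choose which 12 of the 16 steps are up: C(16,12).

Final answer: C(16,12) = 1820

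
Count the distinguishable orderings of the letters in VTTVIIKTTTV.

Letters (I:2, K:1, T:5, V:3). Total letters: 11.
Permutations = 11!/(5! x 3! x 2!).

Final answer: 27720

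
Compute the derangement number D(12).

Use the recurrence D(n) = (n-1)(D(n-1) + D(n-2)) with D(0)=1, D(1)=0.
Building up: D(2)=1, D(3)=2, D(4)=9, D(5)=44, D(6)=265, D(7)=1854, D(8)=14833, D(9)=133496, D(10)=1334961, D(11)=14684570.
D(12) = 11 x (D(11) + D(10)) = 11 x (14684570 + 1334961).

Final answer: D(12) = 176214841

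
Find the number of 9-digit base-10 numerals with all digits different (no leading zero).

The leading digit has 9 choices (anything but zero); the next has 9 (anything but the first), then 8, and so on, one fewer each time.
Total: 9 x 9 x 8 x 7 x 6 x 5 x 4 x 3 x 2.

Final answer: 3265920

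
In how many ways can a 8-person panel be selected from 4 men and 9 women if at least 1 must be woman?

Sum over valid woman counts:
C(9,4)C(4,4) = 126
C(9,5)C(4,3) = 504
C(9,6)C(4,2) = 504
C(9,7)C(4,1) = 144
C(9,8)C(4,0) = 9
Total: 126 + 504 + 504 + 144 + 9.

Final answer: 1287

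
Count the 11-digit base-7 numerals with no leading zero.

These are the integers in [7^10, 7^11), so the count is 7^11 - 7^10 = 6 x 7^10.

Final answer: 1694851494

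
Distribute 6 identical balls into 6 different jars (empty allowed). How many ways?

Stars and bars: C(n+k-1, k-1) = C(11,5).

Final answer: C(11,5) = 462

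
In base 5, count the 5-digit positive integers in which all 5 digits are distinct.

The leading digit has 4 choices (anything but zero); the next has 4 (anything but the first), then 3, and so on, one fewer each time.
Total: 4 x 4 x 3 x 2 x 1.

Final answer: 96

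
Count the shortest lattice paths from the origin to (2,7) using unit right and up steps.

Each path has 2 right steps and 7 up steps in some order (9 steps total).
Choose which 7 of the 9 steps are up: C(9,7).

Final answer: C(9,7) = 36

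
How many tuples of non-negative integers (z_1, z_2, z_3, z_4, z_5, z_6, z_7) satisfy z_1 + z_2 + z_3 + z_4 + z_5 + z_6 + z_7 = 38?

Stars and bars with 38 stars and 6 bars:
C(38+7-1, 7-1) = C(44,6).

Final answer: C(44,6) = 7059052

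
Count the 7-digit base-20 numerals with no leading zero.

Leading digit: 19 options (nonzero). Other 6 digit(s): 20 options each.
Total: 19 x 20^6.

Final answer: 1216000000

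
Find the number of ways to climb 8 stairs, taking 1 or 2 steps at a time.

Let f(n) be the number of climbs. Removing the last move (1 or 2 steps) gives f(n) = f(n-1) + f(n-2); base cases f(1)=1, f(2)=2.
Building up term by term: f(1)=1, f(2)=2, f(3)=3, f(4)=5, f(5)=8, f(6)=13, f(7)=21, f(8)=34.

Final answer: 34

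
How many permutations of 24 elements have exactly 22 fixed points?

Choose which 22 elements are fixed: C(24,22) = 276.
Derange the remaining 2 using D(j) = (j-1)(D(j-1) + D(j-2)), D(0)=1, D(1)=0: D(2)=1.
Total: 276 x 1.

Final answer: C(24,22) D(2) = 276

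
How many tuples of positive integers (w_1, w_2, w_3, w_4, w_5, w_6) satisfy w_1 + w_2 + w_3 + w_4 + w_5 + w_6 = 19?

Substitute w'_i = w_i - 1 (so w'_i >= 0). Then sum w'_i = 19 - 6 = 13.
Stars and bars: C(13+6-1, 6-1) = C(18,5).

Final answer: C(18,5) = 8568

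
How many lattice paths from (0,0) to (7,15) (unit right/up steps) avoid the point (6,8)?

Total paths to (7,15): C(22,15) = 170544.
Paths through (6,8): C(14,8) x C(8,7) = 24024.
Avoiding (6,8): 170544 - 24024.

Final answer: 146520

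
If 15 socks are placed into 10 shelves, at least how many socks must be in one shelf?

By the pigeonhole principle: ceiling(15/10).

Final answer: 2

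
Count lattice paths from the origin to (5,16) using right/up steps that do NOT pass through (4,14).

Total paths to (5,16): C(21,16) = 20349.
Paths through (4,14): C(18,14) x C(3,2) = 9180.
Avoiding (4,14): 20349 - 9180.

Final answer: 11169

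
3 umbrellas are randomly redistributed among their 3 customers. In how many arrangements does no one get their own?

D(n) = (n-1)(D(n-1) + D(n-2)), D(0)=1, D(1)=0.
D(2) = 1 x (0 + 1) = 1
D(3) = 2 x (D(2) + D(1)) = 2 x (1 + 0)

Final answer: D(3) = 2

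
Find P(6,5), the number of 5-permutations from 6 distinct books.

P(6,5) = 6!/(6-5)! = 6!/1!.

Final answer: P(6,5) = 720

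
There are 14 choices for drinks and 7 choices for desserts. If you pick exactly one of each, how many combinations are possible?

By the multiplication principle: 14 x 7.

Final answer: 98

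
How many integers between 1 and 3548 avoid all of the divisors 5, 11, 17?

|div by 5|=709, |div by 11|=322, |div by 17|=208.
|div by 5&11|=64, |div by 5&17|=41, |div by 11&17|=18, |div by all|=3.
By inclusion-exclusion, divisible by at least one: 709+322+208-64-41-18+3 = 1119.
Not divisible by any: 3548 - 1119.

Final answer: 2429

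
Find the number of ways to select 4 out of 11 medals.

C(11,4) = 11!/(4! x (11-4)!).

Final answer: C(11,4) = 330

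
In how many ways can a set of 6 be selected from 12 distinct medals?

C(12,6) = 12!/(6! x 6!).

Final answer: \binom{12}{6} = 924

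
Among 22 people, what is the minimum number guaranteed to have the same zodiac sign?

There are 12 possible values for zodiac sign. With 22 people and 12 categories, by pigeonhole: ceiling(22/12).

Final answer: 2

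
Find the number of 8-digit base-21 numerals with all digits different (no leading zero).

First digit: 20 (nonzero). Second: 20 (not first). Third: 19, etc.
Total: 20 x 20 x 19 x 18 x 17 x 16 x 15 x 14.

Final answer: 7814016000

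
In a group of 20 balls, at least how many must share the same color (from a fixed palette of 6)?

There are 6 possible values for color (from a fixed palette of 6). With 20 balls and 6 categories, by pigeonhole: ceiling(20/6).

Final answer: 4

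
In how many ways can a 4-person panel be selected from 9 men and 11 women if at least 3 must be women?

Sum over valid woman counts:
C(11,3)C(9,1) = 1485
C(11,4)C(9,0) = 330
Total: 1485 + 330.

Final answer: 1815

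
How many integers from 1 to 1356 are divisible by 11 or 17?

Multiples of 11: 123. Multiples of 17: 79. Of both (lcm=187): 7.
By inclusion-exclusion: 123 + 79 - 7.

Final answer: 195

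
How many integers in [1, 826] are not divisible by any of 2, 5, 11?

|div by 2|=413, |div by 5|=165, |div by 11|=75.
|div by 2&5|=82, |div by 2&11|=37, |div by 5&11|=15, |div by all|=7.
By inclusion-exclusion, divisible by at least one: 413+165+75-82-37-15+7 = 526.
Not divisible by any: 826 - 526.

Final answer: 300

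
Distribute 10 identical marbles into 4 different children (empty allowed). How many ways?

Stars and bars: C(n+k-1, k-1) = C(13,3).

Final answer: C(13,3) = 286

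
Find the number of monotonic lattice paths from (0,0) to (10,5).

Each path has 10 right steps and 5 up steps in some order (15 steps total).
Choose which 5 of the 15 steps are up: C(15,5).

Final answer: C(15,5) = 3003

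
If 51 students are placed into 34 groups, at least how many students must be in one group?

By the pigeonhole principle: ceiling(51/34).

Final answer: 2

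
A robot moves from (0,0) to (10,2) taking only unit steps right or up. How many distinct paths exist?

Each path has 10 right steps and 2 up steps in some order (12 steps total).
Choose which 2 of the 12 steps are up: C(12,2).

Final answer: C(12,2) = 66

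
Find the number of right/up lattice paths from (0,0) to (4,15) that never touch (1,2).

Total paths to (4,15): C(19,15) = 3876.
Paths through (1,2): C(3,2) x C(16,13) = 1680.
Avoiding (1,2): 3876 - 1680.

Final answer: 2196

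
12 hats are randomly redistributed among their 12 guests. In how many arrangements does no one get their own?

Use the recurrence D(n) = (n-1)(D(n-1) + D(n-2)) with D(0)=1, D(1)=0.
D(2) = 1 x (0 + 1) = 1
D(3) = 2 x (1 + 0) = 2
D(4) = 3 x (2 + 1) = 9
D(5) = 4 x (9 + 2) = 44
D(6) = 5 x (44 + 9) = 265
D(7) = 6 x (265 + 44) = 1854
D(8) = 7 x (1854 + 265) = 14833
D(9) = 8 x (14833 + 1854) = 133496
D(10) = 9 x (133496 + 14833) = 1334961
D(11) = 10 x (1334961 + 133496) = 14684570
D(12) = 11 x (D(11) + D(10)) = 11 x (14684570 + 1334961)

Final answer: D(12) = 176214841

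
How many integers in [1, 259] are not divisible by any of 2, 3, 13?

|div by 2|=129, |div by 3|=86, |div by 13|=19.
|div by 2&3|=43, |div by 2&13|=9, |div by 3&13|=6, |div by all|=3.
By inclusion-exclusion, divisible by at least one: 129+86+19-43-9-6+3 = 179.
Not divisible by any: 259 - 179.

Final answer: 80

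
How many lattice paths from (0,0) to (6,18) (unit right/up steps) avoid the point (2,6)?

Total paths to (6,18): C(24,18) = 134596.
Paths through (2,6): C(8,6) x C(16,12) = 50960.
Avoiding (2,6): 134596 - 50960.

Final answer: 83636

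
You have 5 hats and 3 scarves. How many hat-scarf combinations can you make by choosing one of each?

By the multiplication principle: 5 x 3.

Final answer: 15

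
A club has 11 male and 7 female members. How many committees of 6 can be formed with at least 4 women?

Sum over valid woman counts:
C(7,4)C(11,2) = 1925
C(7,5)C(11,1) = 231
C(7,6)C(11,0) = 7
Total: 1925 + 231 + 7.

Final answer: 2163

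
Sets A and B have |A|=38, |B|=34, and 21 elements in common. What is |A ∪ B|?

|A union B| = |A| + |B| - |A intersect B| = 38 + 34 - 21.

Final answer: 51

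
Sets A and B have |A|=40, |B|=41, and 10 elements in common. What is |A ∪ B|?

|A union B| = |A| + |B| - |A intersect B| = 40 + 41 - 10.

Final answer: 71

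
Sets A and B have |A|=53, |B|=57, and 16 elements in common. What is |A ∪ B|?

|A union B| = |A| + |B| - |A intersect B| = 53 + 57 - 16.

Final answer: 94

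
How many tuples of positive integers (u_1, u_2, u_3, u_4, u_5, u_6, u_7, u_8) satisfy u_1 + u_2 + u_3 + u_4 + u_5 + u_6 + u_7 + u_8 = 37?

Substitute u'_i = u_i - 1 (so u'_i >= 0). Then sum u'_i = 37 - 8 = 29.
Stars and bars: C(29+8-1, 8-1) = C(36,7).

Final answer: C(36,7) = 8347680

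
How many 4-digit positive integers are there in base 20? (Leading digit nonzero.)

Leading digit: 19 options (nonzero). Other 3 digit(s): 20 options each.
Total: 19 x 20^3.

Final answer: 152000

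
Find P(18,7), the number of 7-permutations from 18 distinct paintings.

P(18,7) = 18!/(18-7)! = 18!/11!.

Final answer: P(18,7) = 160392960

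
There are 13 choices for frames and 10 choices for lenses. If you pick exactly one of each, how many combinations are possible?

By the multiplication principle: 13 x 10.

Final answer: 130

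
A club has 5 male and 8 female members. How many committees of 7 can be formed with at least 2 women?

Sum over valid woman counts:
C(8,2)C(5,5) = 28
C(8,3)C(5,4) = 280
C(8,4)C(5,3) = 700
C(8,5)C(5,2) = 560
C(8,6)C(5,1) = 140
C(8,7)C(5,0) = 8
Total: 28 + 280 + 700 + 560 + 140 + 8.

Final answer: 1716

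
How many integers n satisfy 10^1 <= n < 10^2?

First digit: 9 choices (1-9). Each of the remaining 1 digit: 10 choices.
Total: 9 x 10^1.

Final answer: 90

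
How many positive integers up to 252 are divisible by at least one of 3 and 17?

Multiples of 3: 84. Multiples of 17: 14. Of both (lcm=51): 4.
By inclusion-exclusion: 84 + 14 - 4.

Final answer: 94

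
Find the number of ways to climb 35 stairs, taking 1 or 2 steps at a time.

Let f(n) be the number of climbs. Removing the last move (1 or 2 steps) gives f(n) = f(n-1) + f(n-2); base cases f(1)=1, f(2)=2.
Iterating the recurrence: f(1)=1, f(2)=2, f(3)=3, f(4)=5, f(5)=8, f(6)=13, f(7)=21, f(8)=34, f(9)=55, f(10)=89, f(11)=144, f(12)=233, f(13)=377, f(14)=610, f(15)=987, f(16)=1597, f(17)=2584, f(18)=4181, f(19)=6765, f(20)=10946, f(21)=17711, f(22)=28657, f(23)=46368, f(24)=75025, f(25)=121393, f(26)=196418, f(27)=317811, f(28)=514229, f(29)=832040, f(30)=1346269, f(31)=2178309, f(32)=3524578, f(33)=5702887, f(34)=9227465, f(35)=14930352.

Final answer: 14930352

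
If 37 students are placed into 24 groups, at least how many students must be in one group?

By the pigeonhole principle: ceiling(37/24).

Final answer: 2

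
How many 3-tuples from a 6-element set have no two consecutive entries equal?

First character: 6 choices. Each subsequent: 5 choices (must differ from the previous one).
Total: 6 x 5^2.

Final answer: 6 x 5^{2} = 150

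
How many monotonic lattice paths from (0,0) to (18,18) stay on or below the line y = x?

Total monotonic paths to (18,18): C(36,18) = 9075135300.
By the reflection principle, paths that go above the diagonal number C(36,19) = 8597496600.
Valid Dyck paths: 9075135300 - 8597496600.
(Equivalently, C_{18} = C(36,18)/19 = 9075135300/19.)

Final answer: C_{18} = 477638700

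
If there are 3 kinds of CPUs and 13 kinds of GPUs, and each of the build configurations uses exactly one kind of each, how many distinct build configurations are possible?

By the multiplication principle: 3 x 13.

Final answer: 39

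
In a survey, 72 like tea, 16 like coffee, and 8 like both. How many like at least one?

|A union B| = |A| + |B| - |A intersect B| = 72 + 16 - 8.

Final answer: 80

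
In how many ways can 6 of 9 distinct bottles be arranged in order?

P(9,6) = 9!/(9-6)! = 9!/3!.

Final answer: P(9,6) = 60480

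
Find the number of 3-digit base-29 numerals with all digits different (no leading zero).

First digit: 28 (nonzero). Second: 28 (not first). Third: 27, etc.
Total: 28 x 28 x 27.

Final answer: 21168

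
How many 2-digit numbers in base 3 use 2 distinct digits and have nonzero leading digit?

The leading digit has 2 choices (anything but zero); the next has 2 (anything but the first), then 1, and so on, one fewer each time.
Total: 2 x 2.

Final answer: 4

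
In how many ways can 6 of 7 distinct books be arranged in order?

P(7,6) = 7!/(7-6)! = 7!/1!.

Final answer: P(7,6) = 5040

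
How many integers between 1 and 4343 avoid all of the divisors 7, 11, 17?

|div by 7|=620, |div by 11|=394, |div by 17|=255.
|div by 7&11|=56, |div by 7&17|=36, |div by 11&17|=23, |div by all|=3.
By inclusion-exclusion, divisible by at least one: 620+394+255-56-36-23+3 = 1157.
Not divisible by any: 4343 - 1157.

Final answer: 3186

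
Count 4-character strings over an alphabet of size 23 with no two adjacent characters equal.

First character: 23 choices. Each subsequent: 22 choices (must differ from the previous one).
Total: 23 x 22^3.

Final answer: 23 x 22^{3} = 244904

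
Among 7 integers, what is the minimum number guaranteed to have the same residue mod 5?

There are 5 possible values for residue mod 5. With 7 integers and 5 categories, by pigeonhole: ceiling(7/5).

Final answer: 2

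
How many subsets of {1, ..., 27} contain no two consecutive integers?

Let a(n) count such subsets of {1, ..., n}. Either n is excluded (a(n-1) ways) or n is included, forcing n-1 out (a(n-2) ways), so a(n) = a(n-1) + a(n-2) with a(1)=2, a(2)=3.
Iterating the recurrence: a(1)=2, a(2)=3, a(3)=5, a(4)=8, a(5)=13, a(6)=21, a(7)=34, a(8)=55, a(9)=89, a(10)=144, a(11)=233, a(12)=377, a(13)=610, a(14)=987, a(15)=1597, a(16)=2584, a(17)=4181, a(18)=6765, a(19)=10946, a(20)=17711, a(21)=28657, a(22)=46368, a(23)=75025, a(24)=121393, a(25)=196418, a(26)=317811, a(27)=514229.

Final answer: 514229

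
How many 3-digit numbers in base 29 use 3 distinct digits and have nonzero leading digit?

First digit: 28 (nonzero). Second: 28 (not first). Third: 27, etc.
Total: 28 x 28 x 27.

Final answer: 21168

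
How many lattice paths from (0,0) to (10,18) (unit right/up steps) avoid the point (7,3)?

Total paths to (10,18): C(28,18) = 13123110.
Paths through (7,3): C(10,3) x C(18,15) = 97920.
Avoiding (7,3): 13123110 - 97920.

Final answer: 13025190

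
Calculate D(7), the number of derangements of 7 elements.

Use the recurrence D(n) = (n-1)(D(n-1) + D(n-2)) with D(0)=1, D(1)=0.
D(2) = 1 x (0 + 1) = 1
D(3) = 2 x (1 + 0) = 2
D(4) = 3 x (2 + 1) = 9
D(5) = 4 x (9 + 2) = 44
D(6) = 5 x (44 + 9) = 265
D(7) = 6 x (D(6) + D(5)) = 6 x (265 + 44)

Final answer: D(7) = 1854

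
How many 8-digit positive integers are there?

The leading digit cannot be 0 (9 options); the other 7 digits can be anything (10 options each).
Total: 9 x 10^7.

Final answer: 90000000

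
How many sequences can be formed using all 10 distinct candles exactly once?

The number of ways to arrange 10 distinct objects is 10!.

Final answer: 10! = 3628800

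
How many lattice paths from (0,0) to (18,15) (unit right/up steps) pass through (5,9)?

Paths (0,0)->(5,9): C(14,9) = 2002.
Paths (5,9)->(18,15): C(19,6) = 27132.
By multiplication principle: 2002 x 27132.

Final answer: 54318264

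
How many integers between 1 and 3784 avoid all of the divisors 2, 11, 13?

|div by 2|=1892, |div by 11|=344, |div by 13|=291.
|div by 2&11|=172, |div by 2&13|=145, |div by 11&13|=26, |div by all|=13.
By inclusion-exclusion, divisible by at least one: 1892+344+291-172-145-26+13 = 2197.
Not divisible by any: 3784 - 2197.

Final answer: 1587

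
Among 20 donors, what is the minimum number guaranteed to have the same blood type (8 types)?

There are 8 possible values for blood type (8 types). With 20 donors and 8 categories, by pigeonhole: ceiling(20/8).

Final answer: 3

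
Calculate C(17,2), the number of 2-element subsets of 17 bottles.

C(17,2) = 17!/(2! x (17-2)!).

Final answer: C(17,2) = 136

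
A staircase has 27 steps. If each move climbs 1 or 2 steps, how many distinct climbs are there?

Condition on the final move: it is a 1-step (f(n-1) ways to get there) or a 2-step (f(n-2) ways), so f(n) = f(n-1) + f(n-2), with f(1)=1, f(2)=2.
Iterating the recurrence: f(1)=1, f(2)=2, f(3)=3, f(4)=5, f(5)=8, f(6)=13, f(7)=21, f(8)=34, f(9)=55, f(10)=89, f(11)=144, f(12)=233, f(13)=377, f(14)=610, f(15)=987, f(16)=1597, f(17)=2584, f(18)=4181, f(19)=6765, f(20)=10946, f(21)=17711, f(22)=28657, f(23)=46368, f(24)=75025, f(25)=121393, f(26)=196418, f(27)=317811.

Final answer: 317811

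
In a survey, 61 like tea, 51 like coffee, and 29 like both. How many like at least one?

|A union B| = |A| + |B| - |A intersect B| = 61 + 51 - 29.

Final answer: 83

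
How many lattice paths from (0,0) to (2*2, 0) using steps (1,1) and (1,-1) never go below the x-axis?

Total monotonic paths to (2,2): C(4,2) = 6.
By the reflection principle, paths that go above the diagonal number C(4,3) = 4.
Valid Dyck paths: 6 - 4.
(This is the Catalan number C_{2}.)

Final answer: C_{2} = 2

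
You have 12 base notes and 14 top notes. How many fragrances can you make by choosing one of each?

By the multiplication principle: 12 x 14.

Final answer: 168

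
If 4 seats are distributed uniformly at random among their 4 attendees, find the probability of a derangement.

D(n) = (n-1)(D(n-1) + D(n-2)), D(0)=1, D(1)=0.
Building up: D(2)=1, D(3)=2, D(4)=9.
Total arrangements: 4! = 24.
Probability = D(4)/4! = 3/8.

Final answer: D(4)/4! = 9/24 = 0.375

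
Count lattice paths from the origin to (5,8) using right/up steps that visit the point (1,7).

Paths (0,0)->(1,7): C(8,7) = 8.
Paths (1,7)->(5,8): C(5,1) = 5.
By multiplication principle: 8 x 5.

Final answer: 40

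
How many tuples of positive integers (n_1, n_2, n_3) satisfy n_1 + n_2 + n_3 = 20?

Substitute n'_i = n_i - 1 (so n'_i >= 0). Then sum n'_i = 20 - 3 = 17.
Stars and bars: C(17+3-1, 3-1) = C(19,2).

Final answer: C(19,2) = 171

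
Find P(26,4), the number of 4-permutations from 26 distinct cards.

P(26,4) = 26!/(26-4)! = 26!/22!.

Final answer: P(26,4) = 358800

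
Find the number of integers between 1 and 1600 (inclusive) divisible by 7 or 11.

Multiples of 7: 228. Multiples of 11: 145. Of both (lcm=77): 20.
By inclusion-exclusion: 228 + 145 - 20.

Final answer: 353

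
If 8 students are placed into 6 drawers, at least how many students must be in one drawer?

By the pigeonhole principle: ceiling(8/6).

Final answer: 2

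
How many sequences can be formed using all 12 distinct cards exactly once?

The number of ways to arrange 12 distinct objects is 12!.

Final answer: 12! = 479001600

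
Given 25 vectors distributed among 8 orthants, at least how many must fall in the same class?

By pigeonhole with 25 objects and 8 categories: ceiling(25/8).

Final answer: 4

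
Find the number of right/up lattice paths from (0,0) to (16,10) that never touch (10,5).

Total paths to (16,10): C(26,10) = 5311735.
Paths through (10,5): C(15,5) x C(11,5) = 1387386.
Avoiding (10,5): 5311735 - 1387386.

Final answer: 3924349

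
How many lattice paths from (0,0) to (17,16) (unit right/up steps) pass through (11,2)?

Paths (0,0)->(11,2): C(13,2) = 78.
Paths (11,2)->(17,16): C(20,14) = 38760.
By multiplication principle: 78 x 38760.

Final answer: 3023280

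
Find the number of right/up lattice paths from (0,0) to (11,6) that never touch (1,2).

Total paths to (11,6): C(17,6) = 12376.
Paths through (1,2): C(3,2) x C(14,4) = 3003.
Avoiding (1,2): 12376 - 3003.

Final answer: 9373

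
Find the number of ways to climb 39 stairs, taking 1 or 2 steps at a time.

Let f(n) count the ways. The last step is size 1 or 2, so f(n) = f(n-1) + f(n-2) with f(1)=1, f(2)=2.
Computing successive values: f(1)=1, f(2)=2, f(3)=3, f(4)=5, f(5)=8, f(6)=13, f(7)=21, f(8)=34, f(9)=55, f(10)=89, f(11)=144, f(12)=233, f(13)=377, f(14)=610, f(15)=987, f(16)=1597, f(17)=2584, f(18)=4181, f(19)=6765, f(20)=10946, f(21)=17711, f(22)=28657, f(23)=46368, f(24)=75025, f(25)=121393, f(26)=196418, f(27)=317811, f(28)=514229, f(29)=832040, f(30)=1346269, f(31)=2178309, f(32)=3524578, f(33)=5702887, f(34)=9227465, f(35)=14930352, f(36)=24157817, f(37)=39088169, f(38)=63245986, f(39)=102334155.

Final answer: 102334155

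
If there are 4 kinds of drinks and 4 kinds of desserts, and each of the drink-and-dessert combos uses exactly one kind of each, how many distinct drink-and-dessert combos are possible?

By the multiplication principle: 4 x 4.

Final answer: 16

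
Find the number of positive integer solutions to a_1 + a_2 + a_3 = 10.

Substitute a'_i = a_i - 1 (so a'_i >= 0). Then sum a'_i = 10 - 3 = 7.
Stars and bars: C(7+3-1, 3-1) = C(9,2).

Final answer: C(9,2) = 36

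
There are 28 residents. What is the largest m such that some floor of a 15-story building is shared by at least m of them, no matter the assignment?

There are 15 possible values for floor of a 15-story building. With 28 residents and 15 categories, by pigeonhole: ceiling(28/15).

Final answer: 2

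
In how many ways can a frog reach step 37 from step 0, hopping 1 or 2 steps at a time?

Let f(n) count the ways. The last step is size 1 or 2, so f(n) = f(n-1) + f(n-2) with f(1)=1, f(2)=2.
Iterating the recurrence: f(1)=1, f(2)=2, f(3)=3, f(4)=5, f(5)=8, f(6)=13, f(7)=21, f(8)=34, f(9)=55, f(10)=89, f(11)=144, f(12)=233, f(13)=377, f(14)=610, f(15)=987, f(16)=1597, f(17)=2584, f(18)=4181, f(19)=6765, f(20)=10946, f(21)=17711, f(22)=28657, f(23)=46368, f(24)=75025, f(25)=121393, f(26)=196418, f(27)=317811, f(28)=514229, f(29)=832040, f(30)=1346269, f(31)=2178309, f(32)=3524578, f(33)=5702887, f(34)=9227465, f(35)=14930352, f(36)=24157817, f(37)=39088169.

Final answer: 39088169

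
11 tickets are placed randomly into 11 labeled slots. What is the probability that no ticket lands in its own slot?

D(n) = (n-1)(D(n-1) + D(n-2)), D(0)=1, D(1)=0.
Building up: D(2)=1, D(3)=2, D(4)=9, D(5)=44, D(6)=265, D(7)=1854, D(8)=14833, D(9)=133496, D(10)=1334961, D(11)=14684570.
Total arrangements: 11! = 39916800.
Probability = D(11)/11! = 1468457/3991680.

Final answer: D(11)/11! = 14684570/39916800 = 0.367879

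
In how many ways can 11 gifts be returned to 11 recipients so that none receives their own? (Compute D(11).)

Use the recurrence D(n) = (n-1)(D(n-1) + D(n-2)) with D(0)=1, D(1)=0.
D(2) = 1 x (0 + 1) = 1
D(3) = 2 x (1 + 0) = 2
D(4) = 3 x (2 + 1) = 9
D(5) = 4 x (9 + 2) = 44
D(6) = 5 x (44 + 9) = 265
D(7) = 6 x (265 + 44) = 1854
D(8) = 7 x (1854 + 265) = 14833
D(9) = 8 x (14833 + 1854) = 133496
D(10) = 9 x (133496 + 14833) = 1334961
D(11) = 10 x (D(10) + D(9)) = 10 x (1334961 + 133496)

Final answer: D(11) = 14684570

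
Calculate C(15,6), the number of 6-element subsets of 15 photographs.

C(15,6) = 15!/(6! x 9!).

Final answer: \binom{15}{6} = 5005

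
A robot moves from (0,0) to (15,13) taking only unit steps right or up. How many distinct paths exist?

Each path has 15 right steps and 13 up steps in some order (28 steps total).
Choose which 13 of the 28 steps are up: C(28,13).

Final answer: C(28,13) = 37442160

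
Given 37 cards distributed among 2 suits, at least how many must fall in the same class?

By pigeonhole with 37 objects and 2 categories: ceiling(37/2).

Final answer: 19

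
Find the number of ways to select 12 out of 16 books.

C(16,12) = 16!/(12! x 4!).

Final answer: \binom{16}{12} = 1820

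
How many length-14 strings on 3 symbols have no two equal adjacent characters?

First character: 3 choices. Each subsequent: 2 choices (must differ from the previous one).
Total: 3 x 2^13.

Final answer: 3 x 2^{13} = 24576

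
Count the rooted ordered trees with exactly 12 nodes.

The structures are counted by the Catalan number C_n. Here n = 12 - 1 = 11.
Using C_0 = 1 and C_(k+1) = C_k x 2(2k+1)/(k+2), build up term by term: C_1=1, C_2=2, C_3=5, C_4=14, C_5=42, C_6=132, C_7=429, C_8=1430, C_9=4862, C_10=16796, C_11=58786.

Final answer: C_{11} = 58786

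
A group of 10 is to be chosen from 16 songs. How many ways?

C(16,10) = 16!/(10! x 6!).

Final answer: \binom{16}{10} = 8008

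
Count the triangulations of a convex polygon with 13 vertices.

This is counted by the nth Catalan number C_n. Here n = 13 - 2 = 11.
C_n = C(2n,n) - C(2n,n+1), so C_{11} = C(22,11) - C(22,12) = 705432 - 646646.

Final answer: C_{11} = 58786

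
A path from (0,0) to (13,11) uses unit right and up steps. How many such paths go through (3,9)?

Paths (0,0)->(3,9): C(12,9) = 220.
Paths (3,9)->(13,11): C(12,2) = 66.
By multiplication principle: 220 x 66.

Final answer: 14520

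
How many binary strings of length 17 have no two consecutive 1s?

A valid string ends in 0 (append to any length-(n-1) valid string) or in 01 (append to any length-(n-2) valid string), so a(n) = a(n-1) + a(n-2) with a(1)=2, a(2)=3.
Building up term by term: a(1)=2, a(2)=3, a(3)=5, a(4)=8, a(5)=13, a(6)=21, a(7)=34, a(8)=55, a(9)=89, a(10)=144, a(11)=233, a(12)=377, a(13)=610, a(14)=987, a(15)=1597, a(16)=2584, a(17)=4181.

Final answer: 4181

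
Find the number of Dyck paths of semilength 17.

Total monotonic paths to (17,17): C(34,17) = 2333606220.
Paths that cross above y=x (reflection bijection): C(34,18) = 2203961430.
Valid Dyck paths: 2333606220 - 2203961430.
(Check: C(34,17) - C(34,18) = C(34,17)/18, the Catalan number C_{17}.)

Final answer: C_{17} = 129644790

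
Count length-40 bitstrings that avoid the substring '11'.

A valid string ends in 0 (append to any length-(n-1) valid string) or in 01 (append to any length-(n-2) valid string), so a(n) = a(n-1) + a(n-2) with a(1)=2, a(2)=3.
Iterating the recurrence: a(1)=2, a(2)=3, a(3)=5, a(4)=8, a(5)=13, a(6)=21, a(7)=34, a(8)=55, a(9)=89, a(10)=144, a(11)=233, a(12)=377, a(13)=610, a(14)=987, a(15)=1597, a(16)=2584, a(17)=4181, a(18)=6765, a(19)=10946, a(20)=17711, a(21)=28657, a(22)=46368, a(23)=75025, a(24)=121393, a(25)=196418, a(26)=317811, a(27)=514229, a(28)=832040, a(29)=1346269, a(30)=2178309, a(31)=3524578, a(32)=5702887, a(33)=9227465, a(34)=14930352, a(35)=24157817, a(36)=39088169, a(37)=63245986, a(38)=102334155, a(39)=165580141, a(40)=267914296.

Final answer: 267914296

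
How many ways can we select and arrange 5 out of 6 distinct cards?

P(6,5) = 6!/(6-5)! = 6!/1!.

Final answer: P(6,5) = 720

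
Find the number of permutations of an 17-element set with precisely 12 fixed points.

Choose which 12 elements are fixed: C(17,12) = 6188.
Derange the remaining 5 using D(j) = (j-1)(D(j-1) + D(j-2)), D(0)=1, D(1)=0: D(2)=1, D(3)=2, D(4)=9, D(5)=44.
Total: 6188 x 44.

Final answer: C(17,12) D(5) = 272272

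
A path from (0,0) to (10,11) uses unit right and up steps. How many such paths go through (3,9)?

Paths (0,0)->(3,9): C(12,9) = 220.
Paths (3,9)->(10,11): C(9,2) = 36.
By multiplication principle: 220 x 36.

Final answer: 7920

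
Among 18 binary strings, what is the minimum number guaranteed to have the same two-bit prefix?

There are 4 possible values for two-bit prefix. With 18 binary strings and 4 categories, by pigeonhole: ceiling(18/4).

Final answer: 5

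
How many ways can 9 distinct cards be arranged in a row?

The number of ways to arrange 9 distinct objects is 9!.

Final answer: 9! = 362880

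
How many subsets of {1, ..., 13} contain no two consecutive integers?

Let a(n) count such subsets of {1, ..., n}. Either n is excluded (a(n-1) ways) or n is included, forcing n-1 out (a(n-2) ways), so a(n) = a(n-1) + a(n-2) with a(1)=2, a(2)=3.
Iterating the recurrence: a(1)=2, a(2)=3, a(3)=5, a(4)=8, a(5)=13, a(6)=21, a(7)=34, a(8)=55, a(9)=89, a(10)=144, a(11)=233, a(12)=377, a(13)=610.

Final answer: 610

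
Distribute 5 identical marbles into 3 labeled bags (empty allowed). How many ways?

Stars and bars: C(n+k-1, k-1) = C(7,2).

Final answer: C(7,2) = 21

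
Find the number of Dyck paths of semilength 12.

Total monotonic paths to (12,12): C(24,12) = 2704156.
By the reflection principle, paths that go above the diagonal number C(24,13) = 2496144.
Valid Dyck paths: 2704156 - 2496144.
(Check: C(24,12) - C(24,13) = C(24,12)/13, the Catalan number C_{12}.)

Final answer: C_{12} = 208012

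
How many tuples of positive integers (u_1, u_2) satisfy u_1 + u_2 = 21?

Substitute u'_i = u_i - 1 (so u'_i >= 0). Then sum u'_i = 21 - 2 = 19.
Stars and bars: C(19+2-1, 2-1) = C(20,1).

Final answer: C(20,1) = 20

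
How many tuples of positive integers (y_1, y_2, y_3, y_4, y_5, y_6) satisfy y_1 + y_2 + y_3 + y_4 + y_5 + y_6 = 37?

Substitute y'_i = y_i - 1 (so y'_i >= 0). Then sum y'_i = 37 - 6 = 31.
Stars and bars: C(31+6-1, 6-1) = C(36,5).

Final answer: C(36,5) = 376992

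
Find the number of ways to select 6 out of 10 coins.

C(10,6) = 10!/(6! x 4!).

Final answer: \binom{10}{6} = 210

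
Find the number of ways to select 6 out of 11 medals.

C(11,6) = 11!/(6! x (11-6)!).

Final answer: C(11,6) = 462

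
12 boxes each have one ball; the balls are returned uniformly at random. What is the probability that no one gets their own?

Use the recurrence D(n) = (n-1)(D(n-1) + D(n-2)) with D(0)=1, D(1)=0.
Building up: D(2)=1, D(3)=2, D(4)=9, D(5)=44, D(6)=265, D(7)=1854, D(8)=14833, D(9)=133496, D(10)=1334961, D(11)=14684570, D(12)=176214841.
Total arrangements: 12! = 479001600.
Probability = D(12)/12! = 16019531/43545600.

Final answer: D(12)/12! = 176214841/479001600 = 0.367879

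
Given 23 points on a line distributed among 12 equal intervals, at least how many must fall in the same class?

By pigeonhole with 23 objects and 12 categories: ceiling(23/12).

Final answer: 2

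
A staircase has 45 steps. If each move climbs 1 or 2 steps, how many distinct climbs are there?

Let f(n) be the number of climbs. Removing the last move (1 or 2 steps) gives f(n) = f(n-1) + f(n-2); base cases f(1)=1, f(2)=2.
Iterating the recurrence: f(1)=1, f(2)=2, f(3)=3, f(4)=5, f(5)=8, f(6)=13, f(7)=21, f(8)=34, f(9)=55, f(10)=89, f(11)=144, f(12)=233, f(13)=377, f(14)=610, f(15)=987, f(16)=1597, f(17)=2584, f(18)=4181, f(19)=6765, f(20)=10946, f(21)=17711, f(22)=28657, f(23)=46368, f(24)=75025, f(25)=121393, f(26)=196418, f(27)=317811, f(28)=514229, f(29)=832040, f(30)=1346269, f(31)=2178309, f(32)=3524578, f(33)=5702887, f(34)=9227465, f(35)=14930352, f(36)=24157817, f(37)=39088169, f(38)=63245986, f(39)=102334155, f(40)=165580141, f(41)=267914296, f(42)=433494437, f(43)=701408733, f(44)=1134903170, f(45)=1836311903.

Final answer: 1836311903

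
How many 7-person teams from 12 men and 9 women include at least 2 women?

Sum over valid woman counts:
C(9,2)C(12,5) = 28512
C(9,3)C(12,4) = 41580
C(9,4)C(12,3) = 27720
C(9,5)C(12,2) = 8316
C(9,6)C(12,1) = 1008
C(9,7)C(12,0) = 36
Total: 28512 + 41580 + 27720 + 8316 + 1008 + 36.

Final answer: 107172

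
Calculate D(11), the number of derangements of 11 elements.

D(n) = (n-1)(D(n-1) + D(n-2)), D(0)=1, D(1)=0.
Building up: D(2)=1, D(3)=2, D(4)=9, D(5)=44, D(6)=265, D(7)=1854, D(8)=14833, D(9)=133496, D(10)=1334961.
D(11) = 10 x (D(10) + D(9)) = 10 x (1334961 + 133496).

Final answer: D(11) = 14684570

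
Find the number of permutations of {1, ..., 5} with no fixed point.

D(n) = (n-1)(D(n-1) + D(n-2)), D(0)=1, D(1)=0.
D(2) = 1 x (0 + 1) = 1
D(3) = 2 x (1 + 0) = 2
D(4) = 3 x (2 + 1) = 9
D(5) = 4 x (D(4) + D(3)) = 4 x (9 + 2)

Final answer: D(5) = 44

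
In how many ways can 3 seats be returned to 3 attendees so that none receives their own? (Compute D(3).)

Derangements satisfy D(n) = (n-1)(D(n-1) + D(n-2)), starting from D(0)=1, D(1)=0.
D(2) = 1 x (0 + 1) = 1
D(3) = 2 x (D(2) + D(1)) = 2 x (1 + 0)

Final answer: D(3) = 2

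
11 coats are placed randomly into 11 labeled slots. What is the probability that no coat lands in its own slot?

Derangements satisfy D(n) = (n-1)(D(n-1) + D(n-2)), starting from D(0)=1, D(1)=0.
Building up: D(2)=1, D(3)=2, D(4)=9, D(5)=44, D(6)=265, D(7)=1854, D(8)=14833, D(9)=133496, D(10)=1334961, D(11)=14684570.
Total arrangements: 11! = 39916800.
Probability = D(11)/11! = 1468457/3991680.

Final answer: D(11)/11! = 14684570/39916800 = 0.367879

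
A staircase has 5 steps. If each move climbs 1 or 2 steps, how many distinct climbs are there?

Condition on the final move: it is a 1-step (f(n-1) ways to get there) or a 2-step (f(n-2) ways), so f(n) = f(n-1) + f(n-2), with f(1)=1, f(2)=2.
Building up term by term: f(1)=1, f(2)=2, f(3)=3, f(4)=5, f(5)=8.

Final answer: 8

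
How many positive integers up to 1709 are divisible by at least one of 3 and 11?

Multiples of 3: 569. Multiples of 11: 155. Of both (lcm=33): 51.
By inclusion-exclusion: 569 + 155 - 51.

Final answer: 673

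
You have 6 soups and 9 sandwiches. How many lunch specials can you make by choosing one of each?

By the multiplication principle: 6 x 9.

Final answer: 54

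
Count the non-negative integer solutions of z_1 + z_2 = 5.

Stars and bars with 5 stars and 1 bars:
C(5+2-1, 2-1) = C(6,1).

Final answer: C(6,1) = 6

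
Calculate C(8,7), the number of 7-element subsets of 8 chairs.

C(8,7) = 8!/(7! x (8-7)!).

Final answer: C(8,7) = 8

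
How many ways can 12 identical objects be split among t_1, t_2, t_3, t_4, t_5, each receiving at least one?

Substitute t'_i = t_i - 1 (so t'_i >= 0). Then sum t'_i = 12 - 5 = 7.
Stars and bars: C(7+5-1, 5-1) = C(11,4).

Final answer: C(11,4) = 330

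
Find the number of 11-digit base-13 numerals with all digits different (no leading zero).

The leading digit has 12 choices (anything but zero); the next has 12 (anything but the first), then 11, and so on, one fewer each time.
Total: 12 x 12 x 11 x 10 x 9 x 8 x 7 x 6 x 5 x 4 x 3.

Final answer: 2874009600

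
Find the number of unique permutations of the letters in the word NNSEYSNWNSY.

Letters (E:1, N:4, S:3, W:1, Y:2). Total letters: 11.
Permutations = 11!/(4! x 3! x 2!).

Final answer: 138600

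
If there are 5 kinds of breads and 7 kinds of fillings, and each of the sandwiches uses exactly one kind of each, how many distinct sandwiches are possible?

By the multiplication principle: 5 x 7.

Final answer: 35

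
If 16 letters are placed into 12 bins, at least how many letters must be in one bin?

By the pigeonhole principle: ceiling(16/12).

Final answer: 2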